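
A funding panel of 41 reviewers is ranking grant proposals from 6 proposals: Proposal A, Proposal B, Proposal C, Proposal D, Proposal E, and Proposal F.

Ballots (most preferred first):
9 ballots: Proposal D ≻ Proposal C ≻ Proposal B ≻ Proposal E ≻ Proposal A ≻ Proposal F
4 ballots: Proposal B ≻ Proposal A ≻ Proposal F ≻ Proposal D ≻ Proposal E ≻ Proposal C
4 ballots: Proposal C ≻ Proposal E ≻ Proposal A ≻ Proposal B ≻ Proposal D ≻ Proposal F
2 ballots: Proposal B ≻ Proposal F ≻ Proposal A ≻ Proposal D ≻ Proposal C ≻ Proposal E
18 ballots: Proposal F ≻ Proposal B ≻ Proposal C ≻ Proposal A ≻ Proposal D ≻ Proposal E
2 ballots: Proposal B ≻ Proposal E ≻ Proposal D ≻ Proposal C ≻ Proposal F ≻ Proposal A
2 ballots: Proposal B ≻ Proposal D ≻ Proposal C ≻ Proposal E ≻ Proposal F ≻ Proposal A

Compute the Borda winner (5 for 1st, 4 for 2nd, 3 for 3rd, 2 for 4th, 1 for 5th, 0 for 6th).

Proposal B

Proposal A: 9×1 + 4×4 + 4×3 + 2×3 + 18×2 + 2×0 + 2×0 = 79
Proposal B: 9×3 + 4×5 + 4×2 + 2×5 + 18×4 + 2×5 + 2×5 = 157
Proposal C: 9×4 + 4×0 + 4×5 + 2×1 + 18×3 + 2×2 + 2×3 = 122
Proposal D: 9×5 + 4×2 + 4×1 + 2×2 + 18×1 + 2×3 + 2×4 = 93
Proposal E: 9×2 + 4×1 + 4×4 + 2×0 + 18×0 + 2×4 + 2×2 = 50
Proposal F: 9×0 + 4×3 + 4×0 + 2×4 + 18×5 + 2×1 + 2×1 = 114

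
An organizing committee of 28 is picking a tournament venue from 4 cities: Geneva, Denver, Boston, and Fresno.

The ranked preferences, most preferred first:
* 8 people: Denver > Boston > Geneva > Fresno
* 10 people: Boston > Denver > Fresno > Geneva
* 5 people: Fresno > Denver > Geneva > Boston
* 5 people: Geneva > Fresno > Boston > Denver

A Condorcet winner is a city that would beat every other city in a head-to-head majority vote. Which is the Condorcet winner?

Boston

Boston vs Geneva: 18–10
Boston vs Denver: 15–13
Boston vs Fresno: 18–10
Boston beats every other city.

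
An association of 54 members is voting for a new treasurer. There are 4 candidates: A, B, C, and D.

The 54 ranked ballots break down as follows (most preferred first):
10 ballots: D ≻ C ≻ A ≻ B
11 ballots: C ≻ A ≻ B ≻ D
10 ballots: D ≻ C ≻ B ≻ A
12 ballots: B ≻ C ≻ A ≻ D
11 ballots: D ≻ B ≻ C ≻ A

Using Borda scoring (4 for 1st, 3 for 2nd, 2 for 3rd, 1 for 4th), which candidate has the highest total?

C

A: 10×2 + 11×3 + 10×1 + 12×2 + 11×1 = 98
B: 10×1 + 11×2 + 10×2 + 12×4 + 11×3 = 133
C: 10×3 + 11×4 + 10×3 + 12×3 + 11×2 = 162
D: 10×4 + 11×1 + 10×4 + 12×1 + 11×4 = 147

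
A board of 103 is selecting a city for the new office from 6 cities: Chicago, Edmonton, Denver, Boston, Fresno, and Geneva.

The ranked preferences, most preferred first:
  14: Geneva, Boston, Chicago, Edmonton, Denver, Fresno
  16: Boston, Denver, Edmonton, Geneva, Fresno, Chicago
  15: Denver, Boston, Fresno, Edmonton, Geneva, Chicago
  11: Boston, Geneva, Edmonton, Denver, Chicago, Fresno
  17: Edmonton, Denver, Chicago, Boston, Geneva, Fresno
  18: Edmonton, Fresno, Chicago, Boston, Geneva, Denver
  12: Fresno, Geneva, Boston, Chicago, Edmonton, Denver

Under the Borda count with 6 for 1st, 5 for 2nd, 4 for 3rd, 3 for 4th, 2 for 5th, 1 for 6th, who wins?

Chicago: 14×4 + 16×1 + 15×1 + 11×2 + 17×4 + 18×4 + 12×3 = 285
Edmonton: 14×3 + 16×4 + 15×3 + 11×4 + 17×6 + 18×6 + 12×2 = 429
Denver: 14×2 + 16×5 + 15×6 + 11×3 + 17×5 + 18×1 + 12×1 = 346
Boston: 14×5 + 16×6 + 15×5 + 11×6 + 17×3 + 18×3 + 12×4 = 460
Fresno: 14×1 + 16×2 + 15×4 + 11×1 + 17×1 + 18×5 + 12×6 = 296
Geneva: 14×6 + 16×3 + 15×2 + 11×5 + 17×2 + 18×2 + 12×5 = 347

Boston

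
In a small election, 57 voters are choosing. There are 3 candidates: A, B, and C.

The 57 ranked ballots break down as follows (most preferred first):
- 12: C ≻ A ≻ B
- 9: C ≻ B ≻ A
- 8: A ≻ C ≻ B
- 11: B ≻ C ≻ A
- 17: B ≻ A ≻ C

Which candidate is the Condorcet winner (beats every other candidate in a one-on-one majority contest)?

C vs A: 32–25
C vs B: 29–28
C beats every other candidate.

C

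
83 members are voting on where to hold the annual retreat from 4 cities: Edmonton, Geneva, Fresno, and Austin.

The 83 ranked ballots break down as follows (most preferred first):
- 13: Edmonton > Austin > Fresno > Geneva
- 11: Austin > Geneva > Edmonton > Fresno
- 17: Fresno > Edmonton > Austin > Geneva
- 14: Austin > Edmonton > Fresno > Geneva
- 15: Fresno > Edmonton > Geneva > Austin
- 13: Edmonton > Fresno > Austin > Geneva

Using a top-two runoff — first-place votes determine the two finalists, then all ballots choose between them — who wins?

Round 1 first-place votes: Edmonton 26, Geneva 0, Fresno 32, Austin 25. Fresno and Edmonton advance.
Runoff: Fresno is ranked above Edmonton on 32 ballots, Edmonton above Fresno on 51.

Edmonton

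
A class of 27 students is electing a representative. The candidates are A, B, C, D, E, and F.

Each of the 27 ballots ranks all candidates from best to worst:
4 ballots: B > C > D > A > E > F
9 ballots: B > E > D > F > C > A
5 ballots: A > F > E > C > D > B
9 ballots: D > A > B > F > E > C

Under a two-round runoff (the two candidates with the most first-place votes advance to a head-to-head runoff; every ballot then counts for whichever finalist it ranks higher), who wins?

Round 1 first-place votes: A 5, B 13, C 0, D 9, E 0, F 0. B and D advance.
Runoff: B is ranked above D on 13 ballots, D above B on 14.

D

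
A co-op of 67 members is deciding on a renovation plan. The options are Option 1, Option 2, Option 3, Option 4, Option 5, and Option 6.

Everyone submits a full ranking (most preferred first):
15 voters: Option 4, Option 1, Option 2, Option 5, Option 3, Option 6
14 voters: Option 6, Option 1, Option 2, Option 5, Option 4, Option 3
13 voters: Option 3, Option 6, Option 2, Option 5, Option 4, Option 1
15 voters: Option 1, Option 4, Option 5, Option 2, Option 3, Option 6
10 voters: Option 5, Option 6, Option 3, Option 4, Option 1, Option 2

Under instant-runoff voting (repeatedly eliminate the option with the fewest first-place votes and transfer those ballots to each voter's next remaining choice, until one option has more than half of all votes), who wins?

Option 6

Round 1: Option 1 15, Option 2 0, Option 3 13, Option 4 15, Option 5 10, Option 6 14. Option 2 eliminated.
Round 2: Option 1 15, Option 3 13, Option 4 15, Option 5 10, Option 6 14. Option 5 eliminated.
Round 3: Option 1 15, Option 3 13, Option 4 15, Option 6 24. Option 3 eliminated.
Round 4: Option 1 15, Option 4 15, Option 6 37. Option 6 has a majority (≥34).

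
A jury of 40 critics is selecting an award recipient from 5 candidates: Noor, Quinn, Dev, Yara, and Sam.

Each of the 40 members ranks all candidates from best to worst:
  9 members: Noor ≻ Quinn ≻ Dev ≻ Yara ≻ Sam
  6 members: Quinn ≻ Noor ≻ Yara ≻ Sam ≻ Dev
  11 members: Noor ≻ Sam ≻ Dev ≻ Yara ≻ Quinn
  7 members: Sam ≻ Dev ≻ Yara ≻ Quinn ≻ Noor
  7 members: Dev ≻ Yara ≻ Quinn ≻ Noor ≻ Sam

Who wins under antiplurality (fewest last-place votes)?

Yara

Last-place votes: Noor 7, Quinn 11, Dev 6, Yara 0, Sam 16.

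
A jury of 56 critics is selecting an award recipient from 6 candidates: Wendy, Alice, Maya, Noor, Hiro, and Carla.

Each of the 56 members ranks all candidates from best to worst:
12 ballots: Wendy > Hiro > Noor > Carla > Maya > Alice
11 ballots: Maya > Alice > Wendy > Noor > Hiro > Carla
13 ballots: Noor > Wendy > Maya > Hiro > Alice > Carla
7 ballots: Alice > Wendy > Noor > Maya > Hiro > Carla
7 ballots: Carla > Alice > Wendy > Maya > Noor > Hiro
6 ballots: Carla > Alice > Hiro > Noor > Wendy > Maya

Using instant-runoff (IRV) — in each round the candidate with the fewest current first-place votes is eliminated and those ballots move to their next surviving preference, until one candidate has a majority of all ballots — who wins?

Wendy

Round 1: Wendy 12, Alice 7, Maya 11, Noor 13, Hiro 0, Carla 13. Hiro eliminated.
Round 2: Wendy 12, Alice 7, Maya 11, Noor 13, Carla 13. Alice eliminated.
Round 3: Wendy 19, Maya 11, Noor 13, Carla 13. Maya eliminated.
Round 4: Wendy 30, Noor 13, Carla 13. Wendy has a majority (≥29).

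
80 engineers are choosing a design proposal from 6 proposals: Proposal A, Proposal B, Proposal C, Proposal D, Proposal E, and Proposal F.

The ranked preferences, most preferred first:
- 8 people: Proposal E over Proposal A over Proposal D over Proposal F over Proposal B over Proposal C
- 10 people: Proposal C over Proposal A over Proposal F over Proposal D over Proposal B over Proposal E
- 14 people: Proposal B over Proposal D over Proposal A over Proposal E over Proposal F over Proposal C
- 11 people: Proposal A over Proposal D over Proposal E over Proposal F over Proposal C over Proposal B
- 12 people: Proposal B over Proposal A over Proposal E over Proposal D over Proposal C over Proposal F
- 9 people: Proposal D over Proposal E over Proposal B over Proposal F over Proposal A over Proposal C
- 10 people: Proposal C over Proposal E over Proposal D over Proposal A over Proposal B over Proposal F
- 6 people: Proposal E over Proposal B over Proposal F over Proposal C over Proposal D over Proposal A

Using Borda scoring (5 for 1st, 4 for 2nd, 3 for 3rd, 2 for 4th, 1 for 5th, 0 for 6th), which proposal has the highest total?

Proposal D

Proposal A: 8×4 + 10×4 + 14×3 + 11×5 + 12×4 + 9×1 + 10×2 + 6×0 = 246
Proposal B: 8×1 + 10×1 + 14×5 + 11×0 + 12×5 + 9×3 + 10×1 + 6×4 = 209
Proposal C: 8×0 + 10×5 + 14×0 + 11×1 + 12×1 + 9×0 + 10×5 + 6×2 = 135
Proposal D: 8×3 + 10×2 + 14×4 + 11×4 + 12×2 + 9×5 + 10×3 + 6×1 = 249
Proposal E: 8×5 + 10×0 + 14×2 + 11×3 + 12×3 + 9×4 + 10×4 + 6×5 = 243
Proposal F: 8×2 + 10×3 + 14×1 + 11×2 + 12×0 + 9×2 + 10×0 + 6×3 = 118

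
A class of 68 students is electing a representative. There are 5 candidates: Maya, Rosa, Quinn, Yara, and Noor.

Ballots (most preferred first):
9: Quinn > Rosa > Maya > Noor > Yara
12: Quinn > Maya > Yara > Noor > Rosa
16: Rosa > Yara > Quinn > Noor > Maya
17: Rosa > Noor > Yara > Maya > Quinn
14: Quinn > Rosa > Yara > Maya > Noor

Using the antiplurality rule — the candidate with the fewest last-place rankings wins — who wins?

Yara

Last-place votes: Maya 16, Rosa 12, Quinn 17, Yara 9, Noor 14.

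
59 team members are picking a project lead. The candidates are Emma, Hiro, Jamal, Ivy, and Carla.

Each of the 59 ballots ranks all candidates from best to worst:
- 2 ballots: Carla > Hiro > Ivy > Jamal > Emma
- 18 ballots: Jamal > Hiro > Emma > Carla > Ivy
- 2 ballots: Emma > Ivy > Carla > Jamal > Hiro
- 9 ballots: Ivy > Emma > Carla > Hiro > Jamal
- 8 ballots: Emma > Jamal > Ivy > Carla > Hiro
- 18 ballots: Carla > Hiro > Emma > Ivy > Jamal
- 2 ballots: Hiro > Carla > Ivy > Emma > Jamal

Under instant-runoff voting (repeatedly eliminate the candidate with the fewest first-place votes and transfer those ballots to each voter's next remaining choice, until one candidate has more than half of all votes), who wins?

Emma

Round 1: Emma 10, Hiro 2, Jamal 18, Ivy 9, Carla 20. Hiro eliminated.
Round 2: Emma 10, Jamal 18, Ivy 9, Carla 22. Ivy eliminated.
Round 3: Emma 19, Jamal 18, Carla 22. Jamal eliminated.
Round 4: Emma 37, Carla 22. Emma has a majority (≥30).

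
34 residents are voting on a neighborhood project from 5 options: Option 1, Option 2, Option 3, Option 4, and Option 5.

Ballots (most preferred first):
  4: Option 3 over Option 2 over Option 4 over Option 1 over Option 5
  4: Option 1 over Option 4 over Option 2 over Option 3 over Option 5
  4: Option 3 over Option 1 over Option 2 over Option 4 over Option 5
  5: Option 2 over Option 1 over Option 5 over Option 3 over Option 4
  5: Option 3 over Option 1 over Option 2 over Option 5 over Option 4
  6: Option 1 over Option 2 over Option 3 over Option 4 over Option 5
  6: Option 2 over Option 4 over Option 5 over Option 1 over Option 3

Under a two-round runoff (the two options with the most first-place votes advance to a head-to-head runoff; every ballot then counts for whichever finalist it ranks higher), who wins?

Round 1 first-place votes: Option 1 10, Option 2 11, Option 3 13, Option 4 0, Option 5 0. Option 3 and Option 2 advance.
Runoff: Option 3 is ranked above Option 2 on 13 ballots, Option 2 above Option 3 on 21.

Option 2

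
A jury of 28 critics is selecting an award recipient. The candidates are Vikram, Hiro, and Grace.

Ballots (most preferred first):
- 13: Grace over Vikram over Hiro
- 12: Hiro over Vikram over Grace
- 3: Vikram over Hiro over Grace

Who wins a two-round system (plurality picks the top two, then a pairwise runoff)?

Hiro

Round 1 first-place votes: Vikram 3, Hiro 12, Grace 13. Grace and Hiro advance.
Runoff: Grace is ranked above Hiro on 13 ballots, Hiro above Grace on 15.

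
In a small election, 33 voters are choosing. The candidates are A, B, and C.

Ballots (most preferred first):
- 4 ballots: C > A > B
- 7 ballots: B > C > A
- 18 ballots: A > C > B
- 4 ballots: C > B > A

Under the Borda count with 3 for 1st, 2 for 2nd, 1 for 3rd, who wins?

A: 4×2 + 7×1 + 18×3 + 4×1 = 73
B: 4×1 + 7×3 + 18×1 + 4×2 = 51
C: 4×3 + 7×2 + 18×2 + 4×3 = 74

C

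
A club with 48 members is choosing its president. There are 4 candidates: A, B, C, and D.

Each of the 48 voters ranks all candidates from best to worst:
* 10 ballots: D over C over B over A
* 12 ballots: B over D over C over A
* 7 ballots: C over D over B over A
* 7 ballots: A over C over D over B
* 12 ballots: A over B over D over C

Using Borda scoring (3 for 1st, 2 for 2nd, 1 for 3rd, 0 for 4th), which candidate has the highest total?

D

A: 10×0 + 12×0 + 7×0 + 7×3 + 12×3 = 57
B: 10×1 + 12×3 + 7×1 + 7×0 + 12×2 = 77
C: 10×2 + 12×1 + 7×3 + 7×2 + 12×0 = 67
D: 10×3 + 12×2 + 7×2 + 7×1 + 12×1 = 87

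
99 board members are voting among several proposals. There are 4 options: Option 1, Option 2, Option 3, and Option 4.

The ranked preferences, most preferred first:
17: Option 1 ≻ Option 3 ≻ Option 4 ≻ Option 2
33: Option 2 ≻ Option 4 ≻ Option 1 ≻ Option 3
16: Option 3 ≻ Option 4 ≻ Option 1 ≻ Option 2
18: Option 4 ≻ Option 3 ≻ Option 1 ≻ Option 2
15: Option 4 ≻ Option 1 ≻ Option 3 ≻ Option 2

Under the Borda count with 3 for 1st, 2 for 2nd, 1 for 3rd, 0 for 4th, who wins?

Option 4

Option 1: 17×3 + 33×1 + 16×1 + 18×1 + 15×2 = 148
Option 2: 17×0 + 33×3 + 16×0 + 18×0 + 15×0 = 99
Option 3: 17×2 + 33×0 + 16×3 + 18×2 + 15×1 = 133
Option 4: 17×1 + 33×2 + 16×2 + 18×3 + 15×3 = 214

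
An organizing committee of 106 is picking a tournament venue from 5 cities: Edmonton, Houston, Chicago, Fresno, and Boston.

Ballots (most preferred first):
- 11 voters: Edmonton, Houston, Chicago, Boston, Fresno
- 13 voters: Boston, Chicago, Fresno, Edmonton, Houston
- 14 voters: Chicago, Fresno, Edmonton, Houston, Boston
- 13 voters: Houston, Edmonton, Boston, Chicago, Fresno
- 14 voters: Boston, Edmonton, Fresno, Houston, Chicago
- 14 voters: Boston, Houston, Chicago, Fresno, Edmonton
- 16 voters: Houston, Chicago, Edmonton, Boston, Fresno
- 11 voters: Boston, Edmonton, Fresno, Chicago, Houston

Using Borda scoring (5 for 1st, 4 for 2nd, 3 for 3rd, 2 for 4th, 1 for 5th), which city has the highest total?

Boston

Edmonton: 11×5 + 13×2 + 14×3 + 13×4 + 14×4 + 14×1 + 16×3 + 11×4 = 337
Houston: 11×4 + 13×1 + 14×2 + 13×5 + 14×2 + 14×4 + 16×5 + 11×1 = 325
Chicago: 11×3 + 13×4 + 14×5 + 13×2 + 14×1 + 14×3 + 16×4 + 11×2 = 323
Fresno: 11×1 + 13×3 + 14×4 + 13×1 + 14×3 + 14×2 + 16×1 + 11×3 = 238
Boston: 11×2 + 13×5 + 14×1 + 13×3 + 14×5 + 14×5 + 16×2 + 11×5 = 367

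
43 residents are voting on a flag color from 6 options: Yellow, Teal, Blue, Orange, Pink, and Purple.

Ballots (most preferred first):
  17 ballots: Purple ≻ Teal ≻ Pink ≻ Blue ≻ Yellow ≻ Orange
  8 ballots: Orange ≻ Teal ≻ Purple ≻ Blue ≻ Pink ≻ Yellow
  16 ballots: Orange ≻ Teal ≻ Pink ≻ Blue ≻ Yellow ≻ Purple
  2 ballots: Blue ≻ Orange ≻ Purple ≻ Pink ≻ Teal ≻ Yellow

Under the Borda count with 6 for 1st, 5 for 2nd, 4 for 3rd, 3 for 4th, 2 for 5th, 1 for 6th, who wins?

Yellow: 17×2 + 8×1 + 16×2 + 2×1 = 76
Teal: 17×5 + 8×5 + 16×5 + 2×2 = 209
Blue: 17×3 + 8×3 + 16×3 + 2×6 = 135
Orange: 17×1 + 8×6 + 16×6 + 2×5 = 171
Pink: 17×4 + 8×2 + 16×4 + 2×3 = 154
Purple: 17×6 + 8×4 + 16×1 + 2×4 = 158

Teal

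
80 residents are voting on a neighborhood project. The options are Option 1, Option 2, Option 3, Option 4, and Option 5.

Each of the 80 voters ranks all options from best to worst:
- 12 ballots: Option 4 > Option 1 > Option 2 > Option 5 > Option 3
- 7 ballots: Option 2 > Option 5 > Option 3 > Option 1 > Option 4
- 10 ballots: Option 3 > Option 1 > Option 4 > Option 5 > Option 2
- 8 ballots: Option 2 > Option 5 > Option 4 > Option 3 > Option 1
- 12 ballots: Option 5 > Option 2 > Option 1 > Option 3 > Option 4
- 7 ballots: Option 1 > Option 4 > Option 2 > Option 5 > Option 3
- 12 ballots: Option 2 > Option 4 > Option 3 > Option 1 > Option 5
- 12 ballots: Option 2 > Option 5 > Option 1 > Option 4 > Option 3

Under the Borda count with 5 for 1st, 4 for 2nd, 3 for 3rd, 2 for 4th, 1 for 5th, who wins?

Option 1: 12×4 + 7×2 + 10×4 + 8×1 + 12×3 + 7×5 + 12×2 + 12×3 = 241
Option 2: 12×3 + 7×5 + 10×1 + 8×5 + 12×4 + 7×3 + 12×5 + 12×5 = 310
Option 3: 12×1 + 7×3 + 10×5 + 8×2 + 12×2 + 7×1 + 12×3 + 12×1 = 178
Option 4: 12×5 + 7×1 + 10×3 + 8×3 + 12×1 + 7×4 + 12×4 + 12×2 = 233
Option 5: 12×2 + 7×4 + 10×2 + 8×4 + 12×5 + 7×2 + 12×1 + 12×4 = 238

Option 2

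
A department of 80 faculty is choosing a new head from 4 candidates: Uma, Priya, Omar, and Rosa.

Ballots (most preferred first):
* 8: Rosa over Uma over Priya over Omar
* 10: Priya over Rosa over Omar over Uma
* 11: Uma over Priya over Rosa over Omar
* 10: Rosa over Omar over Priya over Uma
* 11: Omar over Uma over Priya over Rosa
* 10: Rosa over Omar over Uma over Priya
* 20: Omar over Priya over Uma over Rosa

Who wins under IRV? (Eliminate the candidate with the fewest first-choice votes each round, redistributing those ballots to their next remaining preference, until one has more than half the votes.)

Rosa

Round 1: Uma 11, Priya 10, Omar 31, Rosa 28. Priya eliminated.
Round 2: Uma 11, Omar 31, Rosa 38. Uma eliminated.
Round 3: Omar 31, Rosa 49. Rosa has a majority (≥41).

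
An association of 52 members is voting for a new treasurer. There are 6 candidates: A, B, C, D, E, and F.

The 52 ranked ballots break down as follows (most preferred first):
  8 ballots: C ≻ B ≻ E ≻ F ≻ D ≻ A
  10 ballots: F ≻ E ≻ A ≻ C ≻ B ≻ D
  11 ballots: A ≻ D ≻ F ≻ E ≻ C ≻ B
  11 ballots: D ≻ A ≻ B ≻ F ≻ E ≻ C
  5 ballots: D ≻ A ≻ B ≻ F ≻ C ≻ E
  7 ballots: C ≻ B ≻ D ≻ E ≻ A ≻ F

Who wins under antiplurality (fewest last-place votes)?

E

Last-place votes: A 8, B 11, C 11, D 10, E 5, F 7.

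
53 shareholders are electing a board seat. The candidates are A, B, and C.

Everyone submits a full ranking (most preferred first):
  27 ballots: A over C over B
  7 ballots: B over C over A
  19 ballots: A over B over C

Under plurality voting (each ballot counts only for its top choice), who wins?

A

First-place votes: A 46, B 7, C 0.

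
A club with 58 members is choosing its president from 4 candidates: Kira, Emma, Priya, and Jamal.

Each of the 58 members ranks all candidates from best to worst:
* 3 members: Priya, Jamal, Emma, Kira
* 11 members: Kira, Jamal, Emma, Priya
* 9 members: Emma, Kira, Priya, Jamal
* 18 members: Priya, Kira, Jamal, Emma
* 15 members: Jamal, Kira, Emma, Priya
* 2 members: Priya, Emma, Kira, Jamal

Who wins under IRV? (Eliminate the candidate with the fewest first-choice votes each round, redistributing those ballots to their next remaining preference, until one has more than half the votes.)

Round 1: Kira 11, Emma 9, Priya 23, Jamal 15. Emma eliminated.
Round 2: Kira 20, Priya 23, Jamal 15. Jamal eliminated.
Round 3: Kira 35, Priya 23. Kira has a majority (≥30).

Kira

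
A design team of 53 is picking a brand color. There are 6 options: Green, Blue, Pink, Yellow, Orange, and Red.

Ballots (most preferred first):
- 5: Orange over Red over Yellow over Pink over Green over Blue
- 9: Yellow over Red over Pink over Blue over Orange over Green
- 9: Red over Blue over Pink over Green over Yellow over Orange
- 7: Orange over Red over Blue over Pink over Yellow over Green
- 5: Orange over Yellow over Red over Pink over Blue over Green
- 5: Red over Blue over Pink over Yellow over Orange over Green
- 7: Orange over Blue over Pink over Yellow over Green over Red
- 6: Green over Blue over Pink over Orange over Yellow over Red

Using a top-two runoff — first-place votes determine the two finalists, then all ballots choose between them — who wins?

Orange

Round 1 first-place votes: Green 6, Blue 0, Pink 0, Yellow 9, Orange 24, Red 14. Orange and Red advance.
Runoff: Orange is ranked above Red on 30 ballots, Red above Orange on 23.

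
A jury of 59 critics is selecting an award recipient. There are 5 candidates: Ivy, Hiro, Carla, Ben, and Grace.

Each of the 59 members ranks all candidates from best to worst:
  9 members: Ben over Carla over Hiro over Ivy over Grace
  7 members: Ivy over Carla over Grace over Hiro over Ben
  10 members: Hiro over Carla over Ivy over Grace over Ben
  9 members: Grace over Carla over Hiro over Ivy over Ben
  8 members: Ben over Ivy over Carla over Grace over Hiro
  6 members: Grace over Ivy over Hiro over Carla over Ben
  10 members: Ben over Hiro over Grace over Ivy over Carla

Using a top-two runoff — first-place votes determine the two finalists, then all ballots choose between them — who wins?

Grace

Round 1 first-place votes: Ivy 7, Hiro 10, Carla 0, Ben 27, Grace 15. Ben and Grace advance.
Runoff: Ben is ranked above Grace on 27 ballots, Grace above Ben on 32.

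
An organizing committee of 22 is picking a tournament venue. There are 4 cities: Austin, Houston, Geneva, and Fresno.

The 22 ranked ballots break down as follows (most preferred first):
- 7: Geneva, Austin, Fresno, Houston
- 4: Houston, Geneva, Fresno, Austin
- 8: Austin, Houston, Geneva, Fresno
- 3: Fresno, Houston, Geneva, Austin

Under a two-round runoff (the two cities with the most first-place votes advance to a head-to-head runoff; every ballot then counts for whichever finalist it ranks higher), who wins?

Geneva

Round 1 first-place votes: Austin 8, Houston 4, Geneva 7, Fresno 3. Austin and Geneva advance.
Runoff: Austin is ranked above Geneva on 8 ballots, Geneva above Austin on 14.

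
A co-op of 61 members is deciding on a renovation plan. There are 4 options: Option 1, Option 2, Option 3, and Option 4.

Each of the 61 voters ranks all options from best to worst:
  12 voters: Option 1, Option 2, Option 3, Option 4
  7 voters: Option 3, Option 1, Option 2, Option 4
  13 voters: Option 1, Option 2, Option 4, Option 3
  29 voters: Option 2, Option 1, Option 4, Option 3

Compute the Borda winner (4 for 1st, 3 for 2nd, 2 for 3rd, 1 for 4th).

Option 1: 12×4 + 7×3 + 13×4 + 29×3 = 208
Option 2: 12×3 + 7×2 + 13×3 + 29×4 = 205
Option 3: 12×2 + 7×4 + 13×1 + 29×1 = 94
Option 4: 12×1 + 7×1 + 13×2 + 29×2 = 103

Option 1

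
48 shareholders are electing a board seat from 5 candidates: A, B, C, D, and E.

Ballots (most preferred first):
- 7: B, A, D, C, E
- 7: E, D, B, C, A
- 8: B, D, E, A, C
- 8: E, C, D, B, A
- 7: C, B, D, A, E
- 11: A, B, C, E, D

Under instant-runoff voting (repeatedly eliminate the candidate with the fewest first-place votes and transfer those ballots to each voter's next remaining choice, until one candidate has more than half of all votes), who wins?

Round 1: A 11, B 15, C 7, D 0, E 15. D eliminated.
Round 2: A 11, B 15, C 7, E 15. C eliminated.
Round 3: A 11, B 22, E 15. A eliminated.
Round 4: B 33, E 15. B has a majority (≥25).

B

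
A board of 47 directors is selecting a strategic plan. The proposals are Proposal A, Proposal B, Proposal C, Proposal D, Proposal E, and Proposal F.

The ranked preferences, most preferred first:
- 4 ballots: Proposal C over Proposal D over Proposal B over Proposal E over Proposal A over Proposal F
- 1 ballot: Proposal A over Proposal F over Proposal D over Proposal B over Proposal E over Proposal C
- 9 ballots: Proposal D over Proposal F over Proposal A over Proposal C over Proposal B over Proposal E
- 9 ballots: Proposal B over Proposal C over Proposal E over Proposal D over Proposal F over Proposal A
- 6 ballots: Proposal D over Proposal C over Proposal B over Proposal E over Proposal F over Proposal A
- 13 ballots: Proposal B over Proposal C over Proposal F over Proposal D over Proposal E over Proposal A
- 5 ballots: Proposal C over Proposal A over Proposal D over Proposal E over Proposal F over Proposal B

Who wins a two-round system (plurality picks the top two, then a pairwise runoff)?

Proposal D

Round 1 first-place votes: Proposal A 1, Proposal B 22, Proposal C 9, Proposal D 15, Proposal E 0, Proposal F 0. Proposal B and Proposal D advance.
Runoff: Proposal B is ranked above Proposal D on 22 ballots, Proposal D above Proposal B on 25.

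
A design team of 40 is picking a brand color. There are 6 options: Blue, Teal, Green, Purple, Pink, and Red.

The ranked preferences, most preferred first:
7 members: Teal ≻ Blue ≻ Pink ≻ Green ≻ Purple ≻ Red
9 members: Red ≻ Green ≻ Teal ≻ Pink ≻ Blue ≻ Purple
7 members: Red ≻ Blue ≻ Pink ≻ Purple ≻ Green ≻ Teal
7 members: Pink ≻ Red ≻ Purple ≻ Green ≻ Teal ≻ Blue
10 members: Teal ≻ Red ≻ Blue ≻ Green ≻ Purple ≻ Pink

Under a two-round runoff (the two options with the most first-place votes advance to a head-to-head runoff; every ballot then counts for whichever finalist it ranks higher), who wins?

Red

Round 1 first-place votes: Blue 0, Teal 17, Green 0, Purple 0, Pink 7, Red 16. Teal and Red advance.
Runoff: Teal is ranked above Red on 17 ballots, Red above Teal on 23.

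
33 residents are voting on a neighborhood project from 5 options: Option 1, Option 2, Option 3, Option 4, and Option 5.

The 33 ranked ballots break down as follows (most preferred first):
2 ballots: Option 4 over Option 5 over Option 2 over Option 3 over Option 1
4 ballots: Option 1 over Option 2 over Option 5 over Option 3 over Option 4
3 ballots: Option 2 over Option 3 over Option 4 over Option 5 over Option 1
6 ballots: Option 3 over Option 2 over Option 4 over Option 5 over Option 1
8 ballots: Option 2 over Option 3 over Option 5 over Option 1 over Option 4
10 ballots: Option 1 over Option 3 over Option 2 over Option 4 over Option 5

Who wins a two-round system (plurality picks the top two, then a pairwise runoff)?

Round 1 first-place votes: Option 1 14, Option 2 11, Option 3 6, Option 4 2, Option 5 0. Option 1 and Option 2 advance.
Runoff: Option 1 is ranked above Option 2 on 14 ballots, Option 2 above Option 1 on 19.

Option 2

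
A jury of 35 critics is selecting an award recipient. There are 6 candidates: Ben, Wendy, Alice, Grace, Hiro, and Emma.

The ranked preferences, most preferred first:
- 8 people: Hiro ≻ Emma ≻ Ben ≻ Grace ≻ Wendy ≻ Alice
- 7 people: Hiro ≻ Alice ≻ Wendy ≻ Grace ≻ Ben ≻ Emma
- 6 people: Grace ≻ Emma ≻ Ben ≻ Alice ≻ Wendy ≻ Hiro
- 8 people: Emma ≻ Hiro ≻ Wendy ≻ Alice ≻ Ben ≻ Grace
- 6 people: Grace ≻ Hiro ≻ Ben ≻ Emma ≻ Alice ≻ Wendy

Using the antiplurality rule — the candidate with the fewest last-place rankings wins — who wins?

Last-place votes: Ben 0, Wendy 6, Alice 8, Grace 8, Hiro 6, Emma 7.

Ben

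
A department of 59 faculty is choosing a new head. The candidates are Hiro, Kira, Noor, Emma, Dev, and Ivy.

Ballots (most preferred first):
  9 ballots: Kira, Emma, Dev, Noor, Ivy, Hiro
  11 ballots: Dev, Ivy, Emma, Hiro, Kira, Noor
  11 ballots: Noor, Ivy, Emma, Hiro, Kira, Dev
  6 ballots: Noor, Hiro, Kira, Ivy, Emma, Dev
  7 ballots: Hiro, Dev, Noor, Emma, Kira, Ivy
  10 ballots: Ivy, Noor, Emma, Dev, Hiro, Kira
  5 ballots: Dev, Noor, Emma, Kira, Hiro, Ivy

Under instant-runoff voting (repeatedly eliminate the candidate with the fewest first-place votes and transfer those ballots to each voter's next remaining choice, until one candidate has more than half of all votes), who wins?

Round 1: Hiro 7, Kira 9, Noor 17, Emma 0, Dev 16, Ivy 10. Emma eliminated.
Round 2: Hiro 7, Kira 9, Noor 17, Dev 16, Ivy 10. Hiro eliminated.
Round 3: Kira 9, Noor 17, Dev 23, Ivy 10. Kira eliminated.
Round 4: Noor 17, Dev 32, Ivy 10. Dev has a majority (≥30).

Dev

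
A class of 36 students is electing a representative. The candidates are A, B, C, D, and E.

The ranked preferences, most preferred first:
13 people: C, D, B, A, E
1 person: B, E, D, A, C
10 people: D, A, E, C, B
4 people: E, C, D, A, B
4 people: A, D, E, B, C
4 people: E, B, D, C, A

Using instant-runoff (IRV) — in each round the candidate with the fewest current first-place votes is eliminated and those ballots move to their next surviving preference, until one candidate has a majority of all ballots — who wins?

Round 1: A 4, B 1, C 13, D 10, E 8. B eliminated.
Round 2: A 4, C 13, D 10, E 9. A eliminated.
Round 3: C 13, D 14, E 9. E eliminated.
Round 4: C 17, D 19. D has a majority (≥19).

D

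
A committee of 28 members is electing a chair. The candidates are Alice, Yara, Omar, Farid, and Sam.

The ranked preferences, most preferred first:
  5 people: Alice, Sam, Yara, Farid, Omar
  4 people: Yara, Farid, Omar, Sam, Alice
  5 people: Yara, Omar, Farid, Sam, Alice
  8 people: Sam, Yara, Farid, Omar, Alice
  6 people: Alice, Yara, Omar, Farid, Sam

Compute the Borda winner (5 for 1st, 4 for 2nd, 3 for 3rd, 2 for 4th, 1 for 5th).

Yara

Alice: 5×5 + 4×1 + 5×1 + 8×1 + 6×5 = 72
Yara: 5×3 + 4×5 + 5×5 + 8×4 + 6×4 = 116
Omar: 5×1 + 4×3 + 5×4 + 8×2 + 6×3 = 71
Farid: 5×2 + 4×4 + 5×3 + 8×3 + 6×2 = 77
Sam: 5×4 + 4×2 + 5×2 + 8×5 + 6×1 = 84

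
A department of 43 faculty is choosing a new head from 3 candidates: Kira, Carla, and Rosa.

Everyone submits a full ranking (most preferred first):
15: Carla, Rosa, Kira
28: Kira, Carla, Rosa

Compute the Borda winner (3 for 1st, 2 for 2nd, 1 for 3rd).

Carla

Kira: 15×1 + 28×3 = 99
Carla: 15×3 + 28×2 = 101
Rosa: 15×2 + 28×1 = 58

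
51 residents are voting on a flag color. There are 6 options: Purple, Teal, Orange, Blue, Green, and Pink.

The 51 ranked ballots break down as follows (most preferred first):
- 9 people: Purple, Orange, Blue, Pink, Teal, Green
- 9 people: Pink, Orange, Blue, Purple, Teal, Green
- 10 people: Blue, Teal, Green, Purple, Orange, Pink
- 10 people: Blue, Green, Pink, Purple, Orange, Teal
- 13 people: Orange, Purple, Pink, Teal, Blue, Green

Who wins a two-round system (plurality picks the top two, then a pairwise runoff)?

Orange

Round 1 first-place votes: Purple 9, Teal 0, Orange 13, Blue 20, Green 0, Pink 9. Blue and Orange advance.
Runoff: Blue is ranked above Orange on 20 ballots, Orange above Blue on 31.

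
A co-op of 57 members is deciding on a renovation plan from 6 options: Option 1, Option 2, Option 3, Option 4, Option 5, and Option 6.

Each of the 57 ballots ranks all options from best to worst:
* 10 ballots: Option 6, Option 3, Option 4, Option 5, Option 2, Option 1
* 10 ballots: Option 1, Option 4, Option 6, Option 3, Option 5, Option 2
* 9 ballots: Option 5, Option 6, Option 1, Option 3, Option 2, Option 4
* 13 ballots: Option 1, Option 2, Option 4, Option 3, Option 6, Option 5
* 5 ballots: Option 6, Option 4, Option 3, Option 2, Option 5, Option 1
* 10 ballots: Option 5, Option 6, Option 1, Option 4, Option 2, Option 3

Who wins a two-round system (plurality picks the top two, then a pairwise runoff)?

Option 5

Round 1 first-place votes: Option 1 23, Option 2 0, Option 3 0, Option 4 0, Option 5 19, Option 6 15. Option 1 and Option 5 advance.
Runoff: Option 1 is ranked above Option 5 on 23 ballots, Option 5 above Option 1 on 34.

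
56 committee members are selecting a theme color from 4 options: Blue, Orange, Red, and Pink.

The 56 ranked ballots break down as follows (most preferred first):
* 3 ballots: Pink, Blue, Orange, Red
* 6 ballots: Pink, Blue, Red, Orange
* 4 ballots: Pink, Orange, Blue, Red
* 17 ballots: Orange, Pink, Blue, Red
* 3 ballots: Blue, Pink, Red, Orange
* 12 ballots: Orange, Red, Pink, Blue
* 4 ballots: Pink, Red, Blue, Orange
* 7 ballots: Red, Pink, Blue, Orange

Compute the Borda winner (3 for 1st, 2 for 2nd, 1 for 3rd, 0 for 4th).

Blue: 3×2 + 6×2 + 4×1 + 17×1 + 3×3 + 12×0 + 4×1 + 7×1 = 59
Orange: 3×1 + 6×0 + 4×2 + 17×3 + 3×0 + 12×3 + 4×0 + 7×0 = 98
Red: 3×0 + 6×1 + 4×0 + 17×0 + 3×1 + 12×2 + 4×2 + 7×3 = 62
Pink: 3×3 + 6×3 + 4×3 + 17×2 + 3×2 + 12×1 + 4×3 + 7×2 = 117

Pink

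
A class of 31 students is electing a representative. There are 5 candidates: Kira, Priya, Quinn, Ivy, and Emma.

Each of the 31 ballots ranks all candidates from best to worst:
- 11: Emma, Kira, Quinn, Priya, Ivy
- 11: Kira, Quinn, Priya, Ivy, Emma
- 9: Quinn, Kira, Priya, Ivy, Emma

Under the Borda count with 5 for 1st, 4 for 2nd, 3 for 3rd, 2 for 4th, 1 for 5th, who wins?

Kira: 11×4 + 11×5 + 9×4 = 135
Priya: 11×2 + 11×3 + 9×3 = 82
Quinn: 11×3 + 11×4 + 9×5 = 122
Ivy: 11×1 + 11×2 + 9×2 = 51
Emma: 11×5 + 11×1 + 9×1 = 75

Kira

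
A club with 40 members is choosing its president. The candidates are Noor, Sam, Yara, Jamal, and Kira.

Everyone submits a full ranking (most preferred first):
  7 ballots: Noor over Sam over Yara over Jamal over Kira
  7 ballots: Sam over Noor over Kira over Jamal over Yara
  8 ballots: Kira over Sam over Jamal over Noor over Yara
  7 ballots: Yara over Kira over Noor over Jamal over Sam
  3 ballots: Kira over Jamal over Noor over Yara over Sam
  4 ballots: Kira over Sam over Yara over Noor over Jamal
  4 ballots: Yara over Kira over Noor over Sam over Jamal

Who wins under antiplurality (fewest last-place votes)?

Last-place votes: Noor 0, Sam 10, Yara 15, Jamal 8, Kira 7.

Noor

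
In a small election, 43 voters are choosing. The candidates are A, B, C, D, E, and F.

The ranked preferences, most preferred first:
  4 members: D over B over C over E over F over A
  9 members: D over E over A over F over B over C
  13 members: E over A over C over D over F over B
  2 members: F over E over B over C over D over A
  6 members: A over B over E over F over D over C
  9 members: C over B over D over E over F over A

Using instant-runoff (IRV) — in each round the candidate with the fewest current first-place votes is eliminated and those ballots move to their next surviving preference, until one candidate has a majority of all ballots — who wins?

Round 1: A 6, B 0, C 9, D 13, E 13, F 2. B eliminated.
Round 2: A 6, C 9, D 13, E 13, F 2. F eliminated.
Round 3: A 6, C 9, D 13, E 15. A eliminated.
Round 4: C 9, D 13, E 21. C eliminated.
Round 5: D 22, E 21. D has a majority (≥22).

D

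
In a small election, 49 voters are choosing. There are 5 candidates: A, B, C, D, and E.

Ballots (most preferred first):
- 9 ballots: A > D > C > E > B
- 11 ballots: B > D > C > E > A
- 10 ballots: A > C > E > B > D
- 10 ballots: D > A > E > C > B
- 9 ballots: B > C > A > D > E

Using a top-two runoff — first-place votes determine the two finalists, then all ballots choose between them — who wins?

A

Round 1 first-place votes: A 19, B 20, C 0, D 10, E 0. B and A advance.
Runoff: B is ranked above A on 20 ballots, A above B on 29.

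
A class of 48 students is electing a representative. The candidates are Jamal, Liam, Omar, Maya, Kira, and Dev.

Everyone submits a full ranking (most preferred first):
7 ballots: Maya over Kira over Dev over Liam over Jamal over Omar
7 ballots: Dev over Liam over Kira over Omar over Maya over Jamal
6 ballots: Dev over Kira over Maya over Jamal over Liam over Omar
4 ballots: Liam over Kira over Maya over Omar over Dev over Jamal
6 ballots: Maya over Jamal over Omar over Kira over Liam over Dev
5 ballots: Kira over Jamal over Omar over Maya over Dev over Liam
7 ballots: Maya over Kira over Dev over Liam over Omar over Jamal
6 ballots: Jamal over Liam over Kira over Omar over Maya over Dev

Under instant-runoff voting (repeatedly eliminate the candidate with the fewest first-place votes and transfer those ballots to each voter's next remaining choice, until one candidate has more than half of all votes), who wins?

Round 1: Jamal 6, Liam 4, Omar 0, Maya 20, Kira 5, Dev 13. Omar eliminated.
Round 2: Jamal 6, Liam 4, Maya 20, Kira 5, Dev 13. Liam eliminated.
Round 3: Jamal 6, Maya 20, Kira 9, Dev 13. Jamal eliminated.
Round 4: Maya 20, Kira 15, Dev 13. Dev eliminated.
Round 5: Maya 20, Kira 28. Kira has a majority (≥25).

Kira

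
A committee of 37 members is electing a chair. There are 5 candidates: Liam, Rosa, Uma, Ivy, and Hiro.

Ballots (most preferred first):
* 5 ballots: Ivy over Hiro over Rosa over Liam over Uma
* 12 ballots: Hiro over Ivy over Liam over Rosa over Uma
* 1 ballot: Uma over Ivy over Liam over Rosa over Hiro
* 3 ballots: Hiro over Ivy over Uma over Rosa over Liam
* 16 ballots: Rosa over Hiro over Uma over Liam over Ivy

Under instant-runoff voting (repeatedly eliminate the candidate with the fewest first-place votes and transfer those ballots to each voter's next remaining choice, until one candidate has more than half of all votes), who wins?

Hiro

Round 1: Liam 0, Rosa 16, Uma 1, Ivy 5, Hiro 15. Liam eliminated.
Round 2: Rosa 16, Uma 1, Ivy 5, Hiro 15. Uma eliminated.
Round 3: Rosa 16, Ivy 6, Hiro 15. Ivy eliminated.
Round 4: Rosa 17, Hiro 20. Hiro has a majority (≥19).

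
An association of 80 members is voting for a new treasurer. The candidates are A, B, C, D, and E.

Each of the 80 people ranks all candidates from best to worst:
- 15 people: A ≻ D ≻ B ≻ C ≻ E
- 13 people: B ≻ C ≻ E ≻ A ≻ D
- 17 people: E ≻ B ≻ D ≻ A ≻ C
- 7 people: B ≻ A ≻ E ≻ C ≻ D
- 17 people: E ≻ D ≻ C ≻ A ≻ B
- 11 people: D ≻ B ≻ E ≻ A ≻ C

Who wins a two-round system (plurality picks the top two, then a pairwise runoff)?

Round 1 first-place votes: A 15, B 20, C 0, D 11, E 34. E and B advance.
Runoff: E is ranked above B on 34 ballots, B above E on 46.

B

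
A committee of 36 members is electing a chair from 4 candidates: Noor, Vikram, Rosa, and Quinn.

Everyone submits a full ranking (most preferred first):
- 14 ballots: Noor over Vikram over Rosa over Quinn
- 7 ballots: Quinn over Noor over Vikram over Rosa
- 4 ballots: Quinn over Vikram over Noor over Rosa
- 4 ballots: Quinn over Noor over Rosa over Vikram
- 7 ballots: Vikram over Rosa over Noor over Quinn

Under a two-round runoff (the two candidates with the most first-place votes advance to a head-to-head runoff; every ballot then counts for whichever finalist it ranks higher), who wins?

Round 1 first-place votes: Noor 14, Vikram 7, Rosa 0, Quinn 15. Quinn and Noor advance.
Runoff: Quinn is ranked above Noor on 15 ballots, Noor above Quinn on 21.

Noor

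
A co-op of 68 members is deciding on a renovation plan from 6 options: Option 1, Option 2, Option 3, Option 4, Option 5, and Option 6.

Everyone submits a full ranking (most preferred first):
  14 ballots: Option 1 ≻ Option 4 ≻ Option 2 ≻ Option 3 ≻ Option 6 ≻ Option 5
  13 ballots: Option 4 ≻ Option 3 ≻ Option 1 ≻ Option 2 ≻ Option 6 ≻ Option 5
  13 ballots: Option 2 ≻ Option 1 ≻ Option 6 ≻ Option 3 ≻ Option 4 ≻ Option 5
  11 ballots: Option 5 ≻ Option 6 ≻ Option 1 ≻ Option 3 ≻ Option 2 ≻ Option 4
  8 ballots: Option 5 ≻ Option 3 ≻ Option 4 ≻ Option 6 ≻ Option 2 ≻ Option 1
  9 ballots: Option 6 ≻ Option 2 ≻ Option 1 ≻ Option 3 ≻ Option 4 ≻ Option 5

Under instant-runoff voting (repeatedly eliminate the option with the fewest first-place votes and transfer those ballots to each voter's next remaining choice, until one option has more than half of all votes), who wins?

Round 1: Option 1 14, Option 2 13, Option 3 0, Option 4 13, Option 5 19, Option 6 9. Option 3 eliminated.
Round 2: Option 1 14, Option 2 13, Option 4 13, Option 5 19, Option 6 9. Option 6 eliminated.
Round 3: Option 1 14, Option 2 22, Option 4 13, Option 5 19. Option 4 eliminated.
Round 4: Option 1 27, Option 2 22, Option 5 19. Option 5 eliminated.
Round 5: Option 1 38, Option 2 30. Option 1 has a majority (≥35).

Option 1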